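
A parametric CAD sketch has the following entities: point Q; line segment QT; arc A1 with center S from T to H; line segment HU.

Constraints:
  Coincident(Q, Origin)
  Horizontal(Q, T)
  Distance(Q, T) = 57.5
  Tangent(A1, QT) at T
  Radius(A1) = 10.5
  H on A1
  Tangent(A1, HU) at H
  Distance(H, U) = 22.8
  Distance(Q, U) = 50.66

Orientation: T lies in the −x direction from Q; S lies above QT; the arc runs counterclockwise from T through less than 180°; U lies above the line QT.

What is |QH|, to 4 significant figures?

48.01

Checks: Q.y = 0.00, T.y = 0.00 ✓; |SH| = 10.50 ✓; ∠(SH, HU) = 90.00° ✓; |HU| = 22.80 ✓; |QU| = 50.66 ✓.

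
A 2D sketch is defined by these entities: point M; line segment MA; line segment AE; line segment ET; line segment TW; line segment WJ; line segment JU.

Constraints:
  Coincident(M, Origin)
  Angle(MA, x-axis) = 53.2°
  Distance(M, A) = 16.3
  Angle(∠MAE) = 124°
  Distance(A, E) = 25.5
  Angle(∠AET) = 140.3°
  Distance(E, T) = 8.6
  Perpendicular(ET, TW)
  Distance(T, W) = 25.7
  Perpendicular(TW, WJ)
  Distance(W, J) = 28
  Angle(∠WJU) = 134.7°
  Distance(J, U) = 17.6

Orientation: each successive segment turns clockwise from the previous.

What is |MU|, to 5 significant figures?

23.729

The perpendicularity gives WJ at right angles to TW, so WJ runs at 137.50°; with |WJ| = 28.0, J = (3.5678, 5.9647). ∠WJU = 134.7° gives JU at 92.200° from the x-axis; with |JU| = 17.6, U = (2.8922, 23.552). Then |MU| = |U − M| = 23.729.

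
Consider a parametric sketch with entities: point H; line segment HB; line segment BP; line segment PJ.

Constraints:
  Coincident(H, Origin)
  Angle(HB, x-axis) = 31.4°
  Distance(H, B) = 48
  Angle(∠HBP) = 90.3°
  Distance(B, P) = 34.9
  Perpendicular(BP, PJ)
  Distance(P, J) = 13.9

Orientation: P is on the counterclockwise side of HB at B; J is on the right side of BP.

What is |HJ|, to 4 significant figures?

71.18

H is at the origin; HB runs at 31.4° with length 48.0, so B = 48.0·(cos 31.4°, sin 31.4°) = (40.97, 25.01). ∠HBP = 90.3°, so BP runs at 31.4° + (180° − 90.3°) = 121.1° from the x-axis; with |BP| = 34.9, P = B + 34.9·(cos 121.1°, sin 121.1°) = (22.94, 54.89). The perpendicularity gives PJ at right angles to BP; with |PJ| = 13.9 on the right of BP, J = P + 13.9·(0.8563, 0.5165) = (34.85, 62.07). Then |HJ| = |J − H| = 71.18.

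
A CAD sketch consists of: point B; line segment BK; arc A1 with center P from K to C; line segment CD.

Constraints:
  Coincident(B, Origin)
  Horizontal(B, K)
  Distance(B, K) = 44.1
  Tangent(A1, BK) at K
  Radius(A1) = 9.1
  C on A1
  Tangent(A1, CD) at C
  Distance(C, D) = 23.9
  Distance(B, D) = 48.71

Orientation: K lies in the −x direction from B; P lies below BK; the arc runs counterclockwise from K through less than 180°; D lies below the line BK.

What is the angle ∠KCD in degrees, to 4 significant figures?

114.9°

Checks: B = (0.00, 0.00) ✓; |BK| = 44.10 ✓; |PC| = 9.100 ✓; ∠(PC, CD) = 90.00° ✓; |CD| = 23.90 ✓; |BD| = 48.71 ✓.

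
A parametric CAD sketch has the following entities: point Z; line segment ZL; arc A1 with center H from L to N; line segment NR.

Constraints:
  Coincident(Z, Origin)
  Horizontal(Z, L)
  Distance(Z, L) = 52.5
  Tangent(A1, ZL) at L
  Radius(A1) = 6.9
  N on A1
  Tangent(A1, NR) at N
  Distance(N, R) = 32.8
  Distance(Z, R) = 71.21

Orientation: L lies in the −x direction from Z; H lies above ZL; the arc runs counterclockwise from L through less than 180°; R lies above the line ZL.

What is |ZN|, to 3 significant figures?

47.1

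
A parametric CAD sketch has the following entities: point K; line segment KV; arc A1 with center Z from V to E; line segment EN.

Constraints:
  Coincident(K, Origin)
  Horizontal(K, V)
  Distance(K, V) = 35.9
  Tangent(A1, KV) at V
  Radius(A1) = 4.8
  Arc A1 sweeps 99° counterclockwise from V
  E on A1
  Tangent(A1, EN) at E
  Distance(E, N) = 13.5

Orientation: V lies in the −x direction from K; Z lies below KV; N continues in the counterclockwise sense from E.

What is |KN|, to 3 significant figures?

42.9

K is at the origin; K and V share the same y with |KV| = 35.9 and V on the −x side, so V = (-35.9, 0.00). A1 meets KV tangentially, so ZV is at right angles to KV, so Z = V + (0, -4.8) = (-35.9, -4.80). On A1, V sits at bearing 90° from Z; a 99° counterclockwise sweep puts E at bearing 189°, so E = Z + 4.8·(cos 189°, sin 189°) = (-40.6, -5.55). A1 meets EN tangentially, so ZE is at right angles to EN, so EN runs along (−sin 189°, cos 189°); with |EN| = 13.5, N = (-38.5, -18.9). Then |KN| = |N − K| = 42.9.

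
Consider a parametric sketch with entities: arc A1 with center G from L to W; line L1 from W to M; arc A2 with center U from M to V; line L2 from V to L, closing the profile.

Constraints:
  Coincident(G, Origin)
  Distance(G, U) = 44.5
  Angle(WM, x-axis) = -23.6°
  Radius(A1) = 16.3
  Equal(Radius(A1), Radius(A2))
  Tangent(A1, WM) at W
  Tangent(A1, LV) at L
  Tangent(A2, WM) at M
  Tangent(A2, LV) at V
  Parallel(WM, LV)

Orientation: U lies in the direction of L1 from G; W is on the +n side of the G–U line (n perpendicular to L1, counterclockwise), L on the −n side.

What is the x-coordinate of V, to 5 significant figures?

34.252

Tangency of A1 to both parallel lines with radius 16.3 puts W and L at G ± 16.3·n: W = (6.5257, 14.937), L = (-6.5257, -14.937). Equal radii place M and V the same way about U: M = U + 16.3·n = (47.304, -2.8788), V = U − 16.3·n = (34.252, -32.752). So V.x = 34.252.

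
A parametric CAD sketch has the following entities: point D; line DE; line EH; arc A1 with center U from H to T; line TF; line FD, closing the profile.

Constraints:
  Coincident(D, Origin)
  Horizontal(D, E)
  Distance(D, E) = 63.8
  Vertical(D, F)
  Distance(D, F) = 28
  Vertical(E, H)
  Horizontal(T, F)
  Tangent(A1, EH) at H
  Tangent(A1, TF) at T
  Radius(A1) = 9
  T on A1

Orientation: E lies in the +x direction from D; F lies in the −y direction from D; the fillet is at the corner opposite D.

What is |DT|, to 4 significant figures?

61.54

D is at the origin; D and E share the same y with |DE| = 63.8 and E on the +x side, so E = (63.80, 0.000). D and F share the same x with |DF| = 28.0 and F on the −y side, so F = (0.000, -28.00). The virtual corner opposite D is at (63.80, -28.00). The tangent condition forces UH to be normal to EH and since A1 is tangent to TF there, UT ⟂ TF, with radius 9.0, so the center U sits 9.0 in from both sides at U = (54.80, -19.00). That places the tangent points at H = (63.80, -19.00) on EH and T = (54.80, -28.00) on TF. Then |DT| = |T − D| = 61.54.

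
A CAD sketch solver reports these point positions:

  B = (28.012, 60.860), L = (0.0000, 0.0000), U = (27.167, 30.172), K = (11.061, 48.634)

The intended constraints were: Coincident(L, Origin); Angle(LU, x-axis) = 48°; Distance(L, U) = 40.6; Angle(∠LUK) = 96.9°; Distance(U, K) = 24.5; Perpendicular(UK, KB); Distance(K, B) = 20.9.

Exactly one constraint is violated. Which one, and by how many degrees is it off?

Perpendicular(UK, KB) — off by 5.30°.

L = (0.00, 0.00) ✓; LU at 48.00° ✓; |LU| = 40.60 ✓; ∠LUK = 96.90° ✓; |UK| = 24.50 ✓; ∠(UK, KB) = 95.30° ✗; |KB| = 20.90 ✓.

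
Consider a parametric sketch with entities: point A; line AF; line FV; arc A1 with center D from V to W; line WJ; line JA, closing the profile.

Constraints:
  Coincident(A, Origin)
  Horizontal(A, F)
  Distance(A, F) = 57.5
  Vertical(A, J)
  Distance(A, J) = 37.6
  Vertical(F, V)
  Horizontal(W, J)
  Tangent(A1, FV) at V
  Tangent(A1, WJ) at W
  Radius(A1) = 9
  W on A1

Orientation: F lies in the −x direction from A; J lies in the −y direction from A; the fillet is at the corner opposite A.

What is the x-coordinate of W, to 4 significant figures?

-48.50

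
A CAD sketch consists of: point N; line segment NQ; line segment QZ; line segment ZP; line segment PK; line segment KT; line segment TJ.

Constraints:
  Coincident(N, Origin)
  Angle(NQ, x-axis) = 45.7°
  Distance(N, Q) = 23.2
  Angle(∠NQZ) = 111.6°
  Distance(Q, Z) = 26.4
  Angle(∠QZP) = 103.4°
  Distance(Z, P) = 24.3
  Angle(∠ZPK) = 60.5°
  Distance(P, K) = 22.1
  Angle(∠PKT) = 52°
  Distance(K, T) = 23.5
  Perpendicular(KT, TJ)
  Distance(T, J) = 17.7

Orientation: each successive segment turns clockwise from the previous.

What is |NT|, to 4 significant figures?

42.32

N is at the origin; NQ runs at 45.7° with length 23.2, so Q = (16.20, 16.60). ∠NQZ = 111.6° gives QZ at -22.70° from the x-axis; with |QZ| = 26.4, Z = (40.56, 6.416). ∠QZP = 103.4° gives ZP at -99.30° from the x-axis; with |ZP| = 24.3, P = (36.63, -17.56). ∠ZPK = 60.5° gives PK at 141.2° from the x-axis; with |PK| = 22.1, K = (19.41, -3.716). ∠PKT = 52.0° gives KT at 13.20° from the x-axis; with |KT| = 23.5, T = (42.29, 1.650). Then |NT| = |T − N| = 42.32.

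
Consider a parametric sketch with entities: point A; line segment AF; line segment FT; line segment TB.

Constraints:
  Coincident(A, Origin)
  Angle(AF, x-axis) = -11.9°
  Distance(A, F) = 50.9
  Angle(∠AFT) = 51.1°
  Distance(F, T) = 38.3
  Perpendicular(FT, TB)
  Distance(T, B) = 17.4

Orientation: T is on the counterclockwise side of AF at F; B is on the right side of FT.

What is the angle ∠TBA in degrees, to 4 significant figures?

6.342°

A is at the origin; AF runs at -11.9° with length 50.9, so F = 50.9·(cos -11.9°, sin -11.9°) = (49.81, -10.50). ∠AFT = 51.1°, so FT runs at -11.9° + (180° − 51.1°) = 117.0° from the x-axis; with |FT| = 38.3, T = F + 38.3·(cos 117.0°, sin 117.0°) = (32.42, 23.63). The perpendicularity gives TB at right angles to FT; with |TB| = 17.4 on the right of FT, B = T + 17.4·(0.8910, 0.4540) = (47.92, 31.53). Then cos ∠TBA = BT·BA / (|BT||BA|), giving 6.342°.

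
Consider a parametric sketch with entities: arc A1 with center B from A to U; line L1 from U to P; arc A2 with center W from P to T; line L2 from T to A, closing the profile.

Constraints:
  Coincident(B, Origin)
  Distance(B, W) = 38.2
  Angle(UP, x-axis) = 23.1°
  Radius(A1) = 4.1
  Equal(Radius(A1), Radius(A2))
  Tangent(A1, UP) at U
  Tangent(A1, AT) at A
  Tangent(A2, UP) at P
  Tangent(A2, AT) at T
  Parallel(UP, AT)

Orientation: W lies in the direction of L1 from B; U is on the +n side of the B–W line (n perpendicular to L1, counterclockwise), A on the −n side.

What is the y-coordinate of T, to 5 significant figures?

11.216

The slot axis is L1's direction at 23.1°, so u = (cos 23.1°, sin 23.1°) = (0.91982, 0.39234) and n = (−sin 23.1°, cos 23.1°) = (-0.39234, 0.91982). B is at the origin and W lies 38.2 along u from B, so W = 38.2·u = (35.137, 14.987). Tangency of A1 to both parallel lines with radius 4.1 puts U and A at B ± 4.1·n: U = (-1.6086, 3.7713), A = (1.6086, -3.7713). Equal radii place P and T the same way about W: P = W + 4.1·n = (33.529, 18.759), T = W − 4.1·n = (36.746, 11.216). So T.y = 11.216.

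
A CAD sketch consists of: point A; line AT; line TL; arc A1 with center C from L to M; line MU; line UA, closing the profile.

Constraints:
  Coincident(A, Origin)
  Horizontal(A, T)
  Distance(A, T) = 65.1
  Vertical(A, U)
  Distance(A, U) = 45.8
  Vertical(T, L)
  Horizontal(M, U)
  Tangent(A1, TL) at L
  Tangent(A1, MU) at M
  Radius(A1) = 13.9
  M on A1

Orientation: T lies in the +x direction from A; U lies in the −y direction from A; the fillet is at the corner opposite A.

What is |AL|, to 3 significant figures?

72.5

The virtual corner opposite A is at (65.1, -45.8). A1 meets TL tangentially, so CL is at right angles to TL and since A1 is tangent to MU there, CM ⟂ MU, with radius 13.9, so the center C sits 13.9 in from both sides at C = (51.2, -31.9). That places the tangent points at L = (65.1, -31.9) on TL and M = (51.2, -45.8) on MU. Then |AL| = |L − A| = 72.5.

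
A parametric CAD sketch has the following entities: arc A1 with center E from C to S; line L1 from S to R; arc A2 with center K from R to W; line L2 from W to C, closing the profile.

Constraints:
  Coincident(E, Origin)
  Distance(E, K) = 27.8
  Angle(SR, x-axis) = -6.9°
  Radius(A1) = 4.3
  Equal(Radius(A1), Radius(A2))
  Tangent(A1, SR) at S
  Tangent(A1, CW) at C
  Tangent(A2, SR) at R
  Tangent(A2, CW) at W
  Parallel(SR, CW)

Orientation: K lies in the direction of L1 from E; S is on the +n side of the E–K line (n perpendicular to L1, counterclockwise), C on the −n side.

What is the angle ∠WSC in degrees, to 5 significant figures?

72.810°

Tangency of A1 to both parallel lines with radius 4.3 puts S and C at E ± 4.3·n: S = (0.51659, 4.2689), C = (-0.51659, -4.2689). Equal radii place R and W the same way about K: R = K + 4.3·n = (28.115, 0.92905), W = K − 4.3·n = (27.082, -7.6087). Then cos ∠WSC = SW·SC / (|SW||SC|), giving 72.810°.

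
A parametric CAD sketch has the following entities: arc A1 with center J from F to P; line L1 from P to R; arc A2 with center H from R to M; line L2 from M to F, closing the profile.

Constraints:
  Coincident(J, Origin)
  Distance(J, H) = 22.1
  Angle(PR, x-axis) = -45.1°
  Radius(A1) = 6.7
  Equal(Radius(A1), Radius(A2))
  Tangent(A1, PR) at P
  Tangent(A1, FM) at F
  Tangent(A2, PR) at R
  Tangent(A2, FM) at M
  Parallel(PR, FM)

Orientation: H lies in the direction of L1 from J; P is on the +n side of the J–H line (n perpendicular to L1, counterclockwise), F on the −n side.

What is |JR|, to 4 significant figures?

23.09

The slot axis is L1's direction at -45.1°, so u = (cos -45.1°, sin -45.1°) = (0.7059, -0.7083) and n = (−sin -45.1°, cos -45.1°) = (0.7083, 0.7059). J is at the origin and H lies 22.1 along u from J, so H = 22.1·u = (15.60, -15.65). Tangency of A1 to both parallel lines with radius 6.7 puts P and F at J ± 6.7·n: P = (4.746, 4.729), F = (-4.746, -4.729). Equal radii place R and M the same way about H: R = H + 6.7·n = (20.35, -10.92), M = H − 6.7·n = (10.85, -20.38). Then |JR| = |R − J| = 23.09.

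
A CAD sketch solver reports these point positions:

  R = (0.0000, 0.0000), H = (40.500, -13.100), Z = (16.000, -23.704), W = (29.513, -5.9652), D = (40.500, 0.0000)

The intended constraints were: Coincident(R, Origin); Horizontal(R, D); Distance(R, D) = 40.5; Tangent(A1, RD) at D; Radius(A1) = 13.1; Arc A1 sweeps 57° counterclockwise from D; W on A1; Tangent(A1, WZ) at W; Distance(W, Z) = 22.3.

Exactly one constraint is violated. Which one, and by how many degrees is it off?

Tangent(A1, WZ) at W — off by 4.30°.

R = (0.00, 0.00) ✓; R.y = 0.00, D.y = 0.00 ✓; |RD| = 40.50 ✓; ∠(HD, DR) = 90.00° ✓; |HD| = 13.10 ✓; bearing(H→W) − bearing(H→D) = 57.00° ✓; |HW| = 13.10 ✓; ∠(HW, WZ) = 94.30° ✗; |WZ| = 22.30 ✓.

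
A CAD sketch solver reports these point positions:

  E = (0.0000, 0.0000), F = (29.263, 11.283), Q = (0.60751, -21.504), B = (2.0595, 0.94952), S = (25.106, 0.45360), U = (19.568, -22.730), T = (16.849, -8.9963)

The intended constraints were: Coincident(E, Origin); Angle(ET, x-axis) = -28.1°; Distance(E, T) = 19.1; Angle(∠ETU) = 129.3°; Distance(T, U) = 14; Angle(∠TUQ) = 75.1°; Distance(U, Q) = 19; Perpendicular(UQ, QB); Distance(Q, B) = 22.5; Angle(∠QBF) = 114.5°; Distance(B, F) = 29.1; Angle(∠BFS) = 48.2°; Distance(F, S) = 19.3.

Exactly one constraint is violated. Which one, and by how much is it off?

Distance(F, S) = 19.3 — off by 7.70.

E = (0.00, 0.00) ✓; ET at -28.10° ✓; |ET| = 19.10 ✓; ∠ETU = 129.3° ✓; |TU| = 14.00 ✓; ∠TUQ = 75.10° ✓; |UQ| = 19.00 ✓; ∠(UQ, QB) = 90.00° ✓; |QB| = 22.50 ✓; ∠QBF = 114.5° ✓; |BF| = 29.10 ✓; ∠BFS = 48.20° ✓; |FS| = 11.60 ✗.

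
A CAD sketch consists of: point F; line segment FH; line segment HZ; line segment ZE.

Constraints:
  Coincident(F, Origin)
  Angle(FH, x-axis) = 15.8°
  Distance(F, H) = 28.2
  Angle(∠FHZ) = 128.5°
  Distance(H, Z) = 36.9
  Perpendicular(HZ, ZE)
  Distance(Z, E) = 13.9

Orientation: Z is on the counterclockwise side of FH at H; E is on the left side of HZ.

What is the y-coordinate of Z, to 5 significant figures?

41.720

F is at the origin; FH runs at 15.8° with length 28.2, so H = 28.2·(cos 15.8°, sin 15.8°) = (27.135, 7.6783). ∠FHZ = 128.5°, so HZ runs at 15.8° + (180° − 128.5°) = 67.300° from the x-axis; with |HZ| = 36.9, Z = H + 36.9·(cos 67.300°, sin 67.300°) = (41.374, 41.720). So Z.y = 41.720.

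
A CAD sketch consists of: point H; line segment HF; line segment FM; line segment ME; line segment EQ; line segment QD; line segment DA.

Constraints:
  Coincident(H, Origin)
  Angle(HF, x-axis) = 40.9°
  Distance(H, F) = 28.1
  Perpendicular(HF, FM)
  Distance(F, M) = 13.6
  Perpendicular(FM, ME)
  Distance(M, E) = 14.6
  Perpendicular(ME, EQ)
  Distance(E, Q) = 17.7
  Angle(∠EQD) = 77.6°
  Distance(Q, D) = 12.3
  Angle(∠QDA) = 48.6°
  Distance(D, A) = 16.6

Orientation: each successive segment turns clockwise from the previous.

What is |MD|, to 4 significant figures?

15.28

H is at the origin; HF runs at 40.9° with length 28.1, so F = (21.24, 18.40). The perpendicularity gives FM at right angles to HF, so FM runs at -49.10°; with |FM| = 13.6, M = (30.14, 8.119). FM ⟂ ME, so ME runs at -139.1°; with |ME| = 14.6, E = (19.11, -1.441). ME ⟂ EQ, so EQ runs at 130.9°; with |EQ| = 17.7, Q = (7.520, 11.94). ∠EQD = 77.6° gives QD at 28.50° from the x-axis; with |QD| = 12.3, D = (18.33, 17.81). Then |MD| = |D − M| = 15.28.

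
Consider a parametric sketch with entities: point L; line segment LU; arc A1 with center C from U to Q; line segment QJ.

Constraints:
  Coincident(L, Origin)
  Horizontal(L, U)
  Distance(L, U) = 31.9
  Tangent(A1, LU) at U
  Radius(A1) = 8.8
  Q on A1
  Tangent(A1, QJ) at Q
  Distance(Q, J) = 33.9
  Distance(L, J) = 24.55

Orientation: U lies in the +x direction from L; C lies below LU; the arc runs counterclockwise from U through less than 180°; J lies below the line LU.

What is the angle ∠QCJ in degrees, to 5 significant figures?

75.448°

L is at the origin; LU is horizontal with |LU| = 31.9 and U on the +x side, so U = (31.900, 0.0000). The tangent condition forces CU to be normal to LU, so C = U + (0, -8.8) = (31.900, -8.8000). Since CQ ⟂ QJ (tangency), |CJ| = √(8.8² + 33.9²) = 35.024 regardless of where Q sits on A1. So J lies on both circle(L, 24.55) and circle(C, 35.024); the below-LU intersection is J = (0.61375, -24.542). Q is the foot of the tangent from J: Q = (26.096, -2.1851).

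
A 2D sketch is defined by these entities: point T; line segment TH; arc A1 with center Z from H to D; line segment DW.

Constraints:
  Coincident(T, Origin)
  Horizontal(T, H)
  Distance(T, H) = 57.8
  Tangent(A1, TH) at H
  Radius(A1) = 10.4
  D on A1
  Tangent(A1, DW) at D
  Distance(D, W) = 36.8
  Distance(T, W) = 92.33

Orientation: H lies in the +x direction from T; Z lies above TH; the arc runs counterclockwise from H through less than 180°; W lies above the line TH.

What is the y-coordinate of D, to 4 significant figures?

5.585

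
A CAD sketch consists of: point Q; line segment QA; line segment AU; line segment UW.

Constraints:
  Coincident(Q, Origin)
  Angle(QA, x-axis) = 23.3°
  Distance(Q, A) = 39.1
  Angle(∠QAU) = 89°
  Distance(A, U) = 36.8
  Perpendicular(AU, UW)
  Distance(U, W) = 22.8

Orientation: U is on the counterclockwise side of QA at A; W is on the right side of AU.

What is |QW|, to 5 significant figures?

71.661

∠QAU = 89.0°, so AU runs at 23.3° + (180° − 89.0°) = 114.30° from the x-axis; with |AU| = 36.8, U = A + 36.8·(cos 114.30°, sin 114.30°) = (20.768, 49.005). The perpendicularity gives UW at right angles to AU; with |UW| = 22.8 on the right of AU, W = U + 22.8·(0.91140, 0.41151) = (41.548, 58.388). Then |QW| = |W − Q| = 71.661.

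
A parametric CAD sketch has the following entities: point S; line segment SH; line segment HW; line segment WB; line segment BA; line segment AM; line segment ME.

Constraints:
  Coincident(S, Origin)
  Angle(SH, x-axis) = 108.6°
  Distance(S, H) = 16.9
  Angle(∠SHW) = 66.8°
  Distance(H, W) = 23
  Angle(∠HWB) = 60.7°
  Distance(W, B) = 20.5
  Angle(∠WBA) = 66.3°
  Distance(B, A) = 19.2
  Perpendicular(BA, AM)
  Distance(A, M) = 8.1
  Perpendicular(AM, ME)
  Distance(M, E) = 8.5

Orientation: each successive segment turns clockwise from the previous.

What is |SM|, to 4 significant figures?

17.91

S is at the origin; SH runs at 108.6° with length 16.9, so H = (-5.390, 16.02). ∠SHW = 66.8° gives HW at -4.600° from the x-axis; with |HW| = 23.0, W = (17.54, 14.17). ∠HWB = 60.7° gives WB at -123.9° from the x-axis; with |WB| = 20.5, B = (6.102, -2.843). ∠WBA = 66.3° gives BA at 122.4° from the x-axis; with |BA| = 19.2, A = (-4.186, 13.37). BA is perpendicular to AM, so AM runs at 32.40°; with |AM| = 8.1, M = (2.653, 17.71). Then |SM| = |M − S| = 17.91.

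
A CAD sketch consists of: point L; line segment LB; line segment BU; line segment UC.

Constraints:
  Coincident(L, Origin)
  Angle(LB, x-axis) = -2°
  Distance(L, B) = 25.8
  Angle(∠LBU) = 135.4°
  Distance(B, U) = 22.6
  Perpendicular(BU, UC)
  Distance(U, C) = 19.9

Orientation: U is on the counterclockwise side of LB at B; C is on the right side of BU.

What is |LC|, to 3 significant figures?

55.9

L is at the origin; LB runs at -2.0° with length 25.8, so B = 25.8·(cos -2.0°, sin -2.0°) = (25.8, -0.900). ∠LBU = 135.4°, so BU runs at -2.0° + (180° − 135.4°) = 42.6° from the x-axis; with |BU| = 22.6, U = B + 22.6·(cos 42.6°, sin 42.6°) = (42.4, 14.4). BU ⟂ UC; with |UC| = 19.9 on the right of BU, C = U + 19.9·(0.677, -0.736) = (55.9, -0.251). Then |LC| = |C − L| = 55.9.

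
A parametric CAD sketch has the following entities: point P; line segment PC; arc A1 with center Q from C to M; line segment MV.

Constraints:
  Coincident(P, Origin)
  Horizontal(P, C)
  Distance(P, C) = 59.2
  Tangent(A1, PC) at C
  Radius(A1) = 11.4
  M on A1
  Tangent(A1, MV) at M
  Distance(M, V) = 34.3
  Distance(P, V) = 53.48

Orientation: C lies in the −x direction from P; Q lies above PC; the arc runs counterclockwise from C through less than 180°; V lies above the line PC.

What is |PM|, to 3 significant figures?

49.1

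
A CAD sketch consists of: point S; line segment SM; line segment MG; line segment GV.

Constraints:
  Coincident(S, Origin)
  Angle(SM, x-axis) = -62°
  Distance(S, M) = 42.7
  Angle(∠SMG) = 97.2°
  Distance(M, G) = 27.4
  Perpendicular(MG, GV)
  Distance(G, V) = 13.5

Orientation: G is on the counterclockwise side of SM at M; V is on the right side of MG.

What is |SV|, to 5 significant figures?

64.756

S is at the origin; SM runs at -62.0° with length 42.7, so M = 42.7·(cos -62.0°, sin -62.0°) = (20.046, -37.702). ∠SMG = 97.2°, so MG runs at -62.0° + (180° − 97.2°) = 20.800° from the x-axis; with |MG| = 27.4, G = M + 27.4·(cos 20.800°, sin 20.800°) = (45.661, -27.972). MG is perpendicular to GV; with |GV| = 13.5 on the right of MG, V = G + 13.5·(0.35511, -0.93483) = (50.455, -40.592). Then |SV| = |V − S| = 64.756.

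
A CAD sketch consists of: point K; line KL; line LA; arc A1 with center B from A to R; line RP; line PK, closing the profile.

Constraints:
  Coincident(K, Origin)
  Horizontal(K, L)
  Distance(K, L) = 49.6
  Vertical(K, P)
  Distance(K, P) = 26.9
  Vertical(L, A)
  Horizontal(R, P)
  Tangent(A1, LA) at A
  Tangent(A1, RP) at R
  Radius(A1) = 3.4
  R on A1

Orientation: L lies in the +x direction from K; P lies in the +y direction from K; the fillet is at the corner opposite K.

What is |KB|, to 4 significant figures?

51.83

K is at the origin; K and L share the same y with |KL| = 49.6 and L on the +x side, so L = (49.60, 0.000). K and P share the same x with |KP| = 26.9 and P on the +y side, so P = (0.000, 26.90). The virtual corner opposite K is at (49.60, 26.90). Since A1 is tangent to LA there, BA ⟂ LA and A1 meets RP tangentially, so BR is at right angles to RP, with radius 3.4, so the center B sits 3.4 in from both sides at B = (46.20, 23.50). Then |KB| = |B − K| = 51.83.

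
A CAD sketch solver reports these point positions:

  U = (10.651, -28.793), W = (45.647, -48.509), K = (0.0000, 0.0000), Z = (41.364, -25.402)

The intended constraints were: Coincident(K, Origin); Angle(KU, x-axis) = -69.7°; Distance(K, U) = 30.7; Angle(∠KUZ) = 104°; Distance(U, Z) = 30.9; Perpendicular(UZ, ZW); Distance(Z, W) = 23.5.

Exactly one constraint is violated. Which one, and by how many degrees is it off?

Perpendicular(UZ, ZW) — off by 4.20°.

K = (0.00, 0.00) ✓; KU at -69.70° ✓; |KU| = 30.70 ✓; ∠KUZ = 104.0° ✓; |UZ| = 30.90 ✓; ∠(UZ, ZW) = 85.80° ✗; |ZW| = 23.50 ✓.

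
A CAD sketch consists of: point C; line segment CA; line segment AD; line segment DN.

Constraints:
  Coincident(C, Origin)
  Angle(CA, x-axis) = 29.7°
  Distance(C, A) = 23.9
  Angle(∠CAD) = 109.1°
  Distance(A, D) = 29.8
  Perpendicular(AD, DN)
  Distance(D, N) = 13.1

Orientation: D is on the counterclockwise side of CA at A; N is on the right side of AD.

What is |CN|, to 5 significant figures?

51.852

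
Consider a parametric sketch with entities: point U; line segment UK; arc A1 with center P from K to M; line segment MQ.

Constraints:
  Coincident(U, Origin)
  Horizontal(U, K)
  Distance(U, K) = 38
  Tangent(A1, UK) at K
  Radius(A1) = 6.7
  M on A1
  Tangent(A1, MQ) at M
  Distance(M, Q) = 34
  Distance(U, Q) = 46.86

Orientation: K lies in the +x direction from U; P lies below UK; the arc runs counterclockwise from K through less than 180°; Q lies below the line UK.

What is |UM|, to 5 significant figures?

31.886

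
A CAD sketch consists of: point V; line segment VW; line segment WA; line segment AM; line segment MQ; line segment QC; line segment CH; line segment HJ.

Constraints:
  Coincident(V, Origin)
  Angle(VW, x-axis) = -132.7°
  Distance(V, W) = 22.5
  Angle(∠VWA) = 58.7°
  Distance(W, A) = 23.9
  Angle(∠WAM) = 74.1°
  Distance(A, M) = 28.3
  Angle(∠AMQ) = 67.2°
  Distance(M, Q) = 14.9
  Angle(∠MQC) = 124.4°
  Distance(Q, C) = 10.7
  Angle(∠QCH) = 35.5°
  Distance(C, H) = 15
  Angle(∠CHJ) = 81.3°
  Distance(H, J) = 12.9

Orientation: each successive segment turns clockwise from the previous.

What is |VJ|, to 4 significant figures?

12.00

V is at the origin; VW runs at -132.7° with length 22.5, so W = (-15.26, -16.54). ∠VWA = 58.7° gives WA at 106.0° from the x-axis; with |WA| = 23.9, A = (-21.85, 6.439). ∠WAM = 74.1° gives AM at 0.1000° from the x-axis; with |AM| = 28.3, M = (6.454, 6.488). ∠AMQ = 67.2° gives MQ at -112.7° from the x-axis; with |MQ| = 14.9, Q = (0.7036, -7.258). ∠MQC = 124.4° gives QC at -168.3° from the x-axis; with |QC| = 10.7, C = (-9.774, -9.428). ∠QCH = 35.5° gives CH at 47.20° from the x-axis; with |CH| = 15.0, H = (0.4176, 1.578). ∠CHJ = 81.3° gives HJ at -51.50° from the x-axis; with |HJ| = 12.9, J = (8.448, -8.517). Then |VJ| = |J − V| = 12.00.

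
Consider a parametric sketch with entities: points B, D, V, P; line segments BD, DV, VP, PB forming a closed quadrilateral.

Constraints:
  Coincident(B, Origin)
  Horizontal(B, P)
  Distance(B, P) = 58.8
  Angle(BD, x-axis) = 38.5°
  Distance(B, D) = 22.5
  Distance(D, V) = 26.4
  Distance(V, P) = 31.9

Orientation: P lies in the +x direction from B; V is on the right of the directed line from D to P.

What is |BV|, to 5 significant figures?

30.233

B is at the origin; BP is horizontal with |BP| = 58.8 and P in +x, so P = (58.8, 0). BD runs at 38.5° with |BD| = 22.5, so D = (17.609, 14.007). V is determined by |DV| = 26.4 and |VP| = 31.9 together: it lies at the intersection of circle(D, 26.4) and circle(P, 31.9). With |DP| = 43.508, the foot of the radical line on DP is 18.069 from D and the perpendicular offset is √(26.4² − 18.069²) = 19.248. Taking the right-of-DP solution: V = (28.519, -10.033).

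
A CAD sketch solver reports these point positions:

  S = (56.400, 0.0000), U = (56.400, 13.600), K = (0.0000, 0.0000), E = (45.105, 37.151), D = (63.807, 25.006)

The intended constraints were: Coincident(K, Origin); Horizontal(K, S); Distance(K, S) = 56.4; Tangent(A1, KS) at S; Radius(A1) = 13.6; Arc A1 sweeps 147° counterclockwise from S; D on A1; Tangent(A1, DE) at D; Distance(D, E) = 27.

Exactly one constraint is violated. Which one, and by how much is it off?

Distance(D, E) = 27 — off by 4.70.

K = (0.00, 0.00) ✓; K.y = 0.00, S.y = 0.00 ✓; |KS| = 56.40 ✓; ∠(US, SK) = 90.00° ✓; |US| = 13.60 ✓; bearing(U→D) − bearing(U→S) = 147.0° ✓; |UD| = 13.60 ✓; ∠(UD, DE) = 90.00° ✓; |DE| = 22.30 ✗.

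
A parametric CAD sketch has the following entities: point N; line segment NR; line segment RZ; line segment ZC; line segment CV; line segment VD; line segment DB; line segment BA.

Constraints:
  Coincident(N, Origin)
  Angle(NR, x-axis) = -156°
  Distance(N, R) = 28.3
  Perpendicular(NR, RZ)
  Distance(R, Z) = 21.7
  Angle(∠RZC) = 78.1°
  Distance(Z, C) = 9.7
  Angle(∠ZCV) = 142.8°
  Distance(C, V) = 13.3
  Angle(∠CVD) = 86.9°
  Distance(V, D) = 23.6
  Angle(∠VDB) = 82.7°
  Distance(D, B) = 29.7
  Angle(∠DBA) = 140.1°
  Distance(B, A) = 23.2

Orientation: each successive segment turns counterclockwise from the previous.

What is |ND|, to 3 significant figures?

29.1

∠ZCV = 142.8° gives CV at 73.1° from the x-axis; with |CV| = 13.3, V = (-5.30, -12.9). ∠CVD = 86.9° gives VD at 166° from the x-axis; with |VD| = 23.6, D = (-28.2, -7.29). Then |ND| = |D − N| = 29.1.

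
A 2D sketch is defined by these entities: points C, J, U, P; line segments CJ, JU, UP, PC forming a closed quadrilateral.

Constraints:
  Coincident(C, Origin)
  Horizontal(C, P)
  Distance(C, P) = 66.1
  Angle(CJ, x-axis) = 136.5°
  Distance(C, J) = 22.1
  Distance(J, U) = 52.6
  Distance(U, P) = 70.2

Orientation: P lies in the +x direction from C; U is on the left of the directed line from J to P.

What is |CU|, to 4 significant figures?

56.97

C is at the origin; C and P share the same y with |CP| = 66.1 and P in +x, so P = (66.1, 0). CJ runs at 136.5° with |CJ| = 22.1, so J = (-16.03, 15.21). U is determined by |JU| = 52.6 and |UP| = 70.2 together: it lies at the intersection of circle(J, 52.6) and circle(P, 70.2). With |JP| = 83.53, the foot of the radical line on JP is 28.83 from J and the perpendicular offset is √(52.6² − 28.83²) = 44.00. Taking the left-of-JP solution: U = (20.33, 53.22).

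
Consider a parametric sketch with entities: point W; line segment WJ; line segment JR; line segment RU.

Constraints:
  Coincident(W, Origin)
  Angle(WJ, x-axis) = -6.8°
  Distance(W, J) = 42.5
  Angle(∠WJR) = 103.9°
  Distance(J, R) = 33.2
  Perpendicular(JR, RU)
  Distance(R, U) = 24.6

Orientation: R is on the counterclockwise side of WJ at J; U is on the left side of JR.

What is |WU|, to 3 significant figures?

46.5

∠WJR = 103.9°, so JR runs at -6.8° + (180° − 103.9°) = 69.3° from the x-axis; with |JR| = 33.2, R = J + 33.2·(cos 69.3°, sin 69.3°) = (53.9, 26.0). JR ⟂ RU; with |RU| = 24.6 on the left of JR, U = R + 24.6·(-0.935, 0.353) = (30.9, 34.7). Then |WU| = |U − W| = 46.5.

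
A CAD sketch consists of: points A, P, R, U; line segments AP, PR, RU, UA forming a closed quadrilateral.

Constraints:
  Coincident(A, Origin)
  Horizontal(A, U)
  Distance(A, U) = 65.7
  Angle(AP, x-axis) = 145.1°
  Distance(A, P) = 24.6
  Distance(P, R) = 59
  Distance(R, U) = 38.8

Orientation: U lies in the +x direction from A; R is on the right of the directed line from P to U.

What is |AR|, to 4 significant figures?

34.50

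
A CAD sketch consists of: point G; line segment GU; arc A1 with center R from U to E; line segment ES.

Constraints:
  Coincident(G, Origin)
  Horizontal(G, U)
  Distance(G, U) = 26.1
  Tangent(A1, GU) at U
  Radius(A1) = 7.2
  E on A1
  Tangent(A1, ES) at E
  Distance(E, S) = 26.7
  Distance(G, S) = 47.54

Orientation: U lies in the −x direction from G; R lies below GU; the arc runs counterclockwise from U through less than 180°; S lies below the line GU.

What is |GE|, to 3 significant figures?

34.1

G is at the origin; GU is horizontal with |GU| = 26.1 and U on the −x side, so U = (-26.1, 0.00). Since A1 is tangent to GU there, RU ⟂ GU, so R = U + (0, -7.2) = (-26.1, -7.20). Since RE ⟂ ES (tangency), |RS| = √(7.2² + 26.7²) = 27.7 regardless of where E sits on A1. So S lies on both circle(G, 47.54) and circle(R, 27.7); the below-GU intersection is S = (-33.3, -33.9). E is the foot of the tangent from S: E = (-33.3, -7.19).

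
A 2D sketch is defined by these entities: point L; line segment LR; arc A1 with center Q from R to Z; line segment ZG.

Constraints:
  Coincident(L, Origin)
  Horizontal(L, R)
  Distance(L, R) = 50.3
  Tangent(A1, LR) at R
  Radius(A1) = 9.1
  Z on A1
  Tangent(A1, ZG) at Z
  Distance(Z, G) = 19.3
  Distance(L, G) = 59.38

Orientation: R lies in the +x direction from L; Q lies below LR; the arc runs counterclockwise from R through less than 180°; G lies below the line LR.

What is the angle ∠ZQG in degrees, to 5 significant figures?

64.756°

L is at the origin; L and R share the same y with |LR| = 50.3 and R on the +x side, so R = (50.300, 0.0000). Since A1 is tangent to LR there, QR ⟂ LR, so Q = R + (0, -9.1) = (50.300, -9.1000). Since QZ ⟂ ZG (tangency), |QG| = √(9.1² + 19.3²) = 21.338 regardless of where Z sits on A1. So G lies on both circle(L, 59.38) and circle(Q, 21.338); the below-LR intersection is G = (50.992, -30.427). Z is the foot of the tangent from G: Z = (42.199, -13.246).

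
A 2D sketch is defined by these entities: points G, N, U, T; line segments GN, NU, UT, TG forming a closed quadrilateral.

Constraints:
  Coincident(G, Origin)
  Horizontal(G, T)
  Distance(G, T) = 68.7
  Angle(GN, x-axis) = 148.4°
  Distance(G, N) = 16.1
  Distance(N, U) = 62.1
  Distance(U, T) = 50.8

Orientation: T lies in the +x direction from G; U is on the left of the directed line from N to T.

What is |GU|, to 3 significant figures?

56.8

G is at the origin; GT is horizontal with |GT| = 68.7 and T in +x, so T = (68.7, 0). GN runs at 148.4° with |GN| = 16.1, so N = (-13.7, 8.44). U is determined by |NU| = 62.1 and |UT| = 50.8 together: it lies at the intersection of circle(N, 62.1) and circle(T, 50.8). With |NT| = 82.8, the foot of the radical line on NT is 49.1 from N and the perpendicular offset is √(62.1² − 49.1²) = 38.0. Taking the left-of-NT solution: U = (39.0, 41.2).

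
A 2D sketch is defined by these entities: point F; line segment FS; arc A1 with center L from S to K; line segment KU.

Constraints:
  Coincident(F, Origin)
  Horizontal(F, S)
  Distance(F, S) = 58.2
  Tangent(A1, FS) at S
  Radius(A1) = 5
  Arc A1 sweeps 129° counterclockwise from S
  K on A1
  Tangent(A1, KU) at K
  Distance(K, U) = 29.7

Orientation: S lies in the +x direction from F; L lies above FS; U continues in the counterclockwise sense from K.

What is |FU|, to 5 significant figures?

53.463

F is at the origin; F and S share the same y with |FS| = 58.2 and S on the +x side, so S = (58.200, 0.0000). Since A1 is tangent to FS there, LS ⟂ FS, so L = S + (0, 5) = (58.200, 5.0000). On A1, S sits at bearing -90° from L; a 129° counterclockwise sweep puts K at bearing 39°, so K = L + 5.0·(cos 39°, sin 39°) = (62.086, 8.1466). A1 meets KU tangentially, so LK is at right angles to KU, so KU runs along (−sin 39°, cos 39°); with |KU| = 29.7, U = (43.395, 31.228). Then |FU| = |U − F| = 53.463.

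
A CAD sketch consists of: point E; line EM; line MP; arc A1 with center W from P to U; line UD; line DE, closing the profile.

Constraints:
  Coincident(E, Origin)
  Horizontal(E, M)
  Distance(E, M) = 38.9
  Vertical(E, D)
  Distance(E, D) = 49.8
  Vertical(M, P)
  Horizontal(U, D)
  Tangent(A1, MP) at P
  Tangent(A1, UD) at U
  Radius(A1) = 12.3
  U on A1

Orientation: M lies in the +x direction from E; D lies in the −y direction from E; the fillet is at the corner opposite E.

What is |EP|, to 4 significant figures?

54.03

E is at the origin; E and M share the same y with |EM| = 38.9 and M on the +x side, so M = (38.90, 0.000). ED is vertical with |ED| = 49.8 and D on the −y side, so D = (0.000, -49.80). The virtual corner opposite E is at (38.90, -49.80). Since A1 is tangent to MP there, WP ⟂ MP and since A1 is tangent to UD there, WU ⟂ UD, with radius 12.3, so the center W sits 12.3 in from both sides at W = (26.60, -37.50). That places the tangent points at P = (38.90, -37.50) on MP and U = (26.60, -49.80) on UD. Then |EP| = |P − E| = 54.03.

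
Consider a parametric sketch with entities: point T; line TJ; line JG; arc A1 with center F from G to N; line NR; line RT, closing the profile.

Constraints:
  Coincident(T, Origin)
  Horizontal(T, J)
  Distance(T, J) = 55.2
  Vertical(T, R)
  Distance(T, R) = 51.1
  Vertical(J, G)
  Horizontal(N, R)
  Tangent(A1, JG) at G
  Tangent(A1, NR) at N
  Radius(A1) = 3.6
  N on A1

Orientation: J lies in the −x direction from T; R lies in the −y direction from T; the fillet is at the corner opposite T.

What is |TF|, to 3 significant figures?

70.1

T is at the origin; T and J share the same y with |TJ| = 55.2 and J on the −x side, so J = (-55.2, 0.00). T and R share the same x with |TR| = 51.1 and R on the −y side, so R = (0.00, -51.1). The virtual corner opposite T is at (-55.2, -51.1). A1 meets JG tangentially, so FG is at right angles to JG and A1 meets NR tangentially, so FN is at right angles to NR, with radius 3.6, so the center F sits 3.6 in from both sides at F = (-51.6, -47.5). Then |TF| = |F − T| = 70.1.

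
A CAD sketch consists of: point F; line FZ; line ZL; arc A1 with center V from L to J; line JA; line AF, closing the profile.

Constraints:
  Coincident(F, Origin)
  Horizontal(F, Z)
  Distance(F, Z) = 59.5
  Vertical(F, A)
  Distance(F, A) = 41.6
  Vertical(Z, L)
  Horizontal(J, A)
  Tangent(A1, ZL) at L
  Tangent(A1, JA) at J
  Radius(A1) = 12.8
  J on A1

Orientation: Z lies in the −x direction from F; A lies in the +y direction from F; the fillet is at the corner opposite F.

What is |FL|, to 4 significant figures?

66.10

F is at the origin; F and Z share the same y with |FZ| = 59.5 and Z on the −x side, so Z = (-59.50, 0.000). FA is vertical with |FA| = 41.6 and A on the +y side, so A = (0.000, 41.60). The virtual corner opposite F is at (-59.50, 41.60). Tangency of A1 to ZL means the radius VL is perpendicular to ZL and since A1 is tangent to JA there, VJ ⟂ JA, with radius 12.8, so the center V sits 12.8 in from both sides at V = (-46.70, 28.80). That places the tangent points at L = (-59.50, 28.80) on ZL and J = (-46.70, 41.60) on JA. Then |FL| = |L − F| = 66.10.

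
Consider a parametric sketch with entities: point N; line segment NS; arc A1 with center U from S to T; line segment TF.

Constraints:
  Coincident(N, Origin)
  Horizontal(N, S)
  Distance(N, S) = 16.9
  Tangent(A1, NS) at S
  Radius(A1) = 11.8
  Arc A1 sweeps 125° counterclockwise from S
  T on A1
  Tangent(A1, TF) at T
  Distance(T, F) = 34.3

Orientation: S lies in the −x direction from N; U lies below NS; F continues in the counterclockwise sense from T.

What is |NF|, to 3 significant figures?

47.2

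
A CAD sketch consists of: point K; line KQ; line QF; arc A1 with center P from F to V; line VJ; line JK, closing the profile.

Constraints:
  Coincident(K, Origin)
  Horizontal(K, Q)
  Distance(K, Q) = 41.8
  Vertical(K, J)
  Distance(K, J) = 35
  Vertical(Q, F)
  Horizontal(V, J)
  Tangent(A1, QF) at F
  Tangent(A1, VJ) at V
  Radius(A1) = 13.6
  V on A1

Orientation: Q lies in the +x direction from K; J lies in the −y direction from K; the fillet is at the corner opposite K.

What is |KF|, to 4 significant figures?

46.96

K is at the origin; KQ is horizontal with |KQ| = 41.8 and Q on the +x side, so Q = (41.80, 0.000). K and J share the same x with |KJ| = 35.0 and J on the −y side, so J = (0.000, -35.00). The virtual corner opposite K is at (41.80, -35.00). Since A1 is tangent to QF there, PF ⟂ QF and the tangent condition forces PV to be normal to VJ, with radius 13.6, so the center P sits 13.6 in from both sides at P = (28.20, -21.40). That places the tangent points at F = (41.80, -21.40) on QF and V = (28.20, -35.00) on VJ. Then |KF| = |F − K| = 46.96.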